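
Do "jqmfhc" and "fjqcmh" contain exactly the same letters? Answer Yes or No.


String 1: 'jqmfhc' -> sorted: 'cfhjmq'
String 2: 'fjqcmh' -> sorted: 'cfhjmq'
Compare sorted forms: 'cfhjmq' == 'cfhjmq'
Anagram: Yes


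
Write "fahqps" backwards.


Input string: 'fahqps'
Operation: reverse character order
Original order: 'f' -> 'a' -> 'h' -> 'q' -> 'p' -> 's'
Reversed order: 's' -> 'p' -> 'q' -> 'h' -> 'a' -> 'f'
Result: spqhaf


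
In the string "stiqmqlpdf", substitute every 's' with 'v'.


Input string: 'stiqmqlpdf'
Operation: replace 's' with 'v'
Positions of 's': 0
After replacement: vtiqmqlpdf


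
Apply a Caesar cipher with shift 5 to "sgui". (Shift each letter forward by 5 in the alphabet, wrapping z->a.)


Input: 'sgui', shift = 5
Operation: for each letter, (position + 5) mod 26
Mapping: 's'(18+5=23)->'x', 'g'(6+5=11)->'l', 'u'(20+5=25)->'z', 'i'(8+5=13)->'n'
Result: xlzn


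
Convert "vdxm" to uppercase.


Input string: 'vdxm'
Operation: convert each letter to uppercase
Mapping: 'v'->'V', 'd'->'D', 'x'->'X', 'm'->'M'
Result: VDXM


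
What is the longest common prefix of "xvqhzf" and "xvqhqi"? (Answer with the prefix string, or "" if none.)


String 1: 'xvqhzf'
String 2: 'xvqhqi'
Compare position by position:
pos 0: 'x' vs 'x' match
pos 1: 'v' vs 'v' match
pos 2: 'q' vs 'q' match
pos 3: 'h' vs 'h' match
pos 4: 'z' vs 'q' differ -> stop
Longest common prefix: "xvqh" (length 4)


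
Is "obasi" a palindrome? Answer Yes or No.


Input string: 'obasi'
Reversed: 'isabo'
Compare pairs: s[0]='o' vs s[4]='i' (mismatch), s[1]='b' vs s[3]='s' (mismatch)
Palindrome: No


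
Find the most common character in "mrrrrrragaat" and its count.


Input: 'mrrrrrragaat'
Operation: tally each character
Counts: 'a':3, 'g':1, 'm':1, 'r':6, 't':1
Maximum: 'r' appears 6 times


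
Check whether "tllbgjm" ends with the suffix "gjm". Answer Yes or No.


Input string: 'tllbgjm'
Suffix to check: 'gjm'
Last 3 characters of input: 'gjm'
Match: True
Result: Yes


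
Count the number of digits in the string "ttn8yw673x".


Input string: 'ttn8yw673x'
Operation: count digit characters (0-9)
Scan: 't', 't', 'n', '8'(digit), 'y', 'w', '6'(digit), '7'(digit), '3'(digit), 'x'
Digits found: 4
Result: 4


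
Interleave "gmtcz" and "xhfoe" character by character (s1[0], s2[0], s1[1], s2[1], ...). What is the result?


String 1: 'gmtcz'
String 2: 'xhfoe'
Operation: alternate characters
Pairs: 'g'+'x', 'm'+'h', 't'+'f', 'c'+'o', 'z'+'e'
Result: gxmhtfcoze


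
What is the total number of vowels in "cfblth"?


Input string: 'cfblth'
Operation: count vowels (a, e, i, o, u)
Scan: s[0]='c', s[1]='f', s[2]='b', s[3]='l', s[4]='t', s[5]='h'
Vowels found: 0
Result: 0


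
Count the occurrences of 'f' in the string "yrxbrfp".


Input string: 'yrxbrfp'
Target character: 'f'
Scan each position: s[5]='f'
Matches found at indices: 5
Total: 1


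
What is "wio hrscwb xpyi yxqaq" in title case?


Input string: 'wio hrscwb xpyi yxqaq'
Operation: capitalize first letter of each word
Word transformations: 'wio'->'Wio', 'hrscwb'->'Hrscwb', 'xpyi'->'Xpyi', 'yxqaq'->'Yxqaq'
Result: Wio Hrscwb Xpyi Yxqaq


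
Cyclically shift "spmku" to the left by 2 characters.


Input: 'spmku', shift = 2
Operation: split at index 2 and swap parts
Front part s[0:2] = 'sp'
Back part s[2:] = 'mku'
Rotated = back + front = 'mku' + 'sp'
Result: mkusp


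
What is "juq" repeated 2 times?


Input string: 'juq'
Operation: repeat 2 times
Concatenation: 'juq' + 'juq'
Result: juqjuq


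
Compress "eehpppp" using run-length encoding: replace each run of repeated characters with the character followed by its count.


Input: 'eehpppp'
Operation: identify consecutive runs
Runs: 'ee' -> e2, 'h' -> h1, 'pppp' -> p4
Encoded: e2h1p4


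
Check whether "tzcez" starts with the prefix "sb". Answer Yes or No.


Input string: 'tzcez'
Prefix to check: 'sb'
First 2 characters of input: 'tz'
Match: False
Result: No


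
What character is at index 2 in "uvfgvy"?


Input string: 'uvfgvy'
Operation: get character at index 2
Index mapping: s[0]='u', s[1]='v', s[2]='f'
Result: 'f'


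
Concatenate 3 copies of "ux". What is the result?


Input string: 'ux'
Operation: repeat 3 times
Concatenation: 'ux' + 'ux' + 'ux'
Result: uxuxux


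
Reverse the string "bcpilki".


Input string: 'bcpilki'
Operation: reverse character order
Original order: 'b' -> 'c' -> 'p' -> 'i' -> 'l' -> 'k' -> 'i'
Reversed order: 'i' -> 'k' -> 'l' -> 'i' -> 'p' -> 'c' -> 'b'
Result: iklipcb


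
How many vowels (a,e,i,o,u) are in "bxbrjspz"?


Input string: 'bxbrjspz'
Operation: count vowels (a, e, i, o, u)
Scan: s[0]='b', s[1]='x', s[2]='b', s[3]='r', s[4]='j', s[5]='s', s[6]='p', s[7]='z'
Vowels found: 0
Result: 0


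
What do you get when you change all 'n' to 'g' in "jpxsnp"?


Input string: 'jpxsnp'
Operation: replace 'n' with 'g'
Positions of 'n': 4
After replacement: jpxsgp


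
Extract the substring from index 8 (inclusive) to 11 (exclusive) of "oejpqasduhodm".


Input string: 'oejpqasduhodm'
Operation: slice [8:11]
Extract characters: s[8]='u', s[9]='h', s[10]='o'
Result: uho


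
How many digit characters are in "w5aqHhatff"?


Input string: 'w5aqHhatff'
Operation: count digit characters (0-9)
Scan: 'w', '5'(digit), 'a', 'q', 'H', 'h', 'a', 't', 'f', 'f'
Digits found: 1
Result: 1


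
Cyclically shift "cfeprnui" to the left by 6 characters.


Input: 'cfeprnui', shift = 6
Operation: split at index 6 and swap parts
Front part s[0:6] = 'cfeprn'
Back part s[6:] = 'ui'
Rotated = back + front = 'ui' + 'cfeprn'
Result: uicfeprn


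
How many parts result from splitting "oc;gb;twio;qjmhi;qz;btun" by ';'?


Input string: 'oc;gb;twio;qjmhi;qz;btun'
Delimiter: ';'
Split result: 'oc', 'gb', 'twio', 'qjmhi', 'qz', 'btun'
Number of parts: 6


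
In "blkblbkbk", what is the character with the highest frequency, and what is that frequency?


Input: 'blkblbkbk'
Operation: tally each character
Counts: 'b':4, 'k':3, 'l':2
Maximum: 'b' appears 4 times


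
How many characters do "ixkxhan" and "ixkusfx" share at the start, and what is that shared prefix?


String 1: 'ixkxhan'
String 2: 'ixkusfx'
Compare position by position:
pos 0: 'i' vs 'i' match
pos 1: 'x' vs 'x' match
pos 2: 'k' vs 'k' match
pos 3: 'x' vs 'u' differ -> stop
Longest common prefix: "ixk" (length 3)


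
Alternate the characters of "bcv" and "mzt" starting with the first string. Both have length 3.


String 1: 'bcv'
String 2: 'mzt'
Operation: alternate characters
Pairs: 'b'+'m', 'c'+'z', 'v'+'t'
Result: bmczvt


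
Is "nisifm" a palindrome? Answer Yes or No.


Input string: 'nisifm'
Reversed: 'mfisin'
Compare pairs: s[0]='n' vs s[5]='m' (mismatch), s[1]='i' vs s[4]='f' (mismatch), s[2]='s' vs s[3]='i' (mismatch)
Palindrome: No


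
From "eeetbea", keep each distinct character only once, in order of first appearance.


Input: 'eeetbea'
Operation: keep first occurrence of each character
Scan: s[0]='e' new -> keep; s[1]='e' seen -> skip; s[2]='e' seen -> skip; s[3]='t' new -> keep; s[4]='b' new -> keep; s[5]='e' seen -> skip; s[6]='a' new -> keep
Result: etba


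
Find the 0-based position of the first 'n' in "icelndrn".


Input string: 'icelndrn'
Target: 'n'
Scanning left to right: s[0]='i', s[1]='c', s[2]='e', s[3]='l', s[4]='n'
First match at index: 4


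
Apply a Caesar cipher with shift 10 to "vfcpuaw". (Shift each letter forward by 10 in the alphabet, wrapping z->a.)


Input: 'vfcpuaw', shift = 10
Operation: for each letter, (position + 10) mod 26
Mapping: 'v'(21+10=31, 31 mod 26=5)->'f', 'f'(5+10=15)->'p', 'c'(2+10=12)->'m', 'p'(15+10=25)->'z', 'u'(20+10=30, 30 mod 26=4)->'e', 'a'(0+10=10)->'k', 'w'(22+10=32, 32 mod 26=6)->'g'
Result: fpmzekg


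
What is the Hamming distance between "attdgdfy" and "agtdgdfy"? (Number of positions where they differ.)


String 1: 'attdgdfy'
String 2: 'agtdgdfy'
Compare each position: pos 0: 'a'=='a', pos 1: 't'!='g', pos 2: 't'=='t', pos 3: 'd'=='d', pos 4: 'g'=='g', pos 5: 'd'=='d', pos 6: 'f'=='f', pos 7: 'y'=='y'
Differing positions: 1
Hamming distance: 1


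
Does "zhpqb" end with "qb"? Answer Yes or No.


Input string: 'zhpqb'
Suffix to check: 'qb'
Last 2 characters of input: 'qb'
Match: True
Result: Yes


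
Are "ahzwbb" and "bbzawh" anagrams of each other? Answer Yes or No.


String 1: 'ahzwbb' -> sorted: 'abbhwz'
String 2: 'bbzawh' -> sorted: 'abbhwz'
Compare sorted forms: 'abbhwz' == 'abbhwz'
Anagram: Yes


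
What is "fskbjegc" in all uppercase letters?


Input string: 'fskbjegc'
Operation: convert each letter to uppercase
Mapping: 'f'->'F', 's'->'S', 'k'->'K', 'b'->'B', 'j'->'J', 'e'->'E', 'g'->'G', 'c'->'C'
Result: FSKBJEGC


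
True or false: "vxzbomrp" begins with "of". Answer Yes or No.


Input string: 'vxzbomrp'
Prefix to check: 'of'
First 2 characters of input: 'vx'
Match: False
Result: No


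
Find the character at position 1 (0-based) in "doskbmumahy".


Input string: 'doskbmumahy'
Operation: get character at index 1
Index mapping: s[0]='d', s[1]='o'
Result: 'o'


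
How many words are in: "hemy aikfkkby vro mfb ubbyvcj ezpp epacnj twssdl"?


Input string: 'hemy aikfkkby vro mfb ubbyvcj ezpp epacnj twssdl'
Operation: split by spaces
Words found: 'hemy', 'aikfkkby', 'vro', 'mfb', 'ubbyvcj', 'ezpp', 'epacnj', 'twssdl'
Word count: 8


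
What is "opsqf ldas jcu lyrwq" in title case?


Input string: 'opsqf ldas jcu lyrwq'
Operation: capitalize first letter of each word
Word transformations: 'opsqf'->'Opsqf', 'ldas'->'Ldas', 'jcu'->'Jcu', 'lyrwq'->'Lyrwq'
Result: Opsqf Ldas Jcu Lyrwq


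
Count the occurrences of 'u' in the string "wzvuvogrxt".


Input string: 'wzvuvogrxt'
Target character: 'u'
Scan each position: s[3]='u'
Matches found at indices: 3
Total: 1


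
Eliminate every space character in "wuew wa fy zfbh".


Input string: 'wuew wa fy zfbh'
Operation: remove all spaces
Words: 'wuew', 'wa', 'fy', 'zfbh'
Join without spaces: wuewwafyzfbh


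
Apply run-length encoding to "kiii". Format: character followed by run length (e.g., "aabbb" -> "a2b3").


Input: 'kiii'
Operation: identify consecutive runs
Runs: 'k' -> k1, 'iii' -> i3
Encoded: k1i3


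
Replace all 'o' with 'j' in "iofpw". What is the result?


Input string: 'iofpw'
Operation: replace 'o' with 'j'
Positions of 'o': 1
After replacement: ijfpw


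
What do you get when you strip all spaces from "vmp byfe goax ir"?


Input string: 'vmp byfe goax ir'
Operation: remove all spaces
Words: 'vmp', 'byfe', 'goax', 'ir'
Join without spaces: vmpbyfegoaxir


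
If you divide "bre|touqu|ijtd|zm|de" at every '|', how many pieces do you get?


Input string: 'bre|touqu|ijtd|zm|de'
Delimiter: '|'
Split result: 'bre', 'touqu', 'ijtd', 'zm', 'de'
Number of parts: 5


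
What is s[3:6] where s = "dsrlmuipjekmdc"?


Input string: 'dsrlmuipjekmdc'
Operation: slice [3:6]
Extract characters: s[3]='l', s[4]='m', s[5]='u'
Result: lmu


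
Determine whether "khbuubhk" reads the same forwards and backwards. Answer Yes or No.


Input string: 'khbuubhk'
Reversed: 'khbuubhk'
Compare pairs: s[0]='k' vs s[7]='k' (match), s[1]='h' vs s[6]='h' (match), s[2]='b' vs s[5]='b' (match), s[3]='u' vs s[4]='u' (match)
Palindrome: Yes


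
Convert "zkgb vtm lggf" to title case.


Input string: 'zkgb vtm lggf'
Operation: capitalize first letter of each word
Word transformations: 'zkgb'->'Zkgb', 'vtm'->'Vtm', 'lggf'->'Lggf'
Result: Zkgb Vtm Lggf


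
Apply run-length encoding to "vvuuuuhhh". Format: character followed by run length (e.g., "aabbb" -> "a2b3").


Input: 'vvuuuuhhh'
Operation: identify consecutive runs
Runs: 'vv' -> v2, 'uuuu' -> u4, 'hhh' -> h3
Encoded: v2u4h3


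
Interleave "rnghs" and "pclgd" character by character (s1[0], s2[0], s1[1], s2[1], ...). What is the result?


String 1: 'rnghs'
String 2: 'pclgd'
Operation: alternate characters
Pairs: 'r'+'p', 'n'+'c', 'g'+'l', 'h'+'g', 's'+'d'
Result: rpncglhgsd


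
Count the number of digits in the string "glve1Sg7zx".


Input string: 'glve1Sg7zx'
Operation: count digit characters (0-9)
Scan: 'g', 'l', 'v', 'e', '1'(digit), 'S', 'g', '7'(digit), 'z', 'x'
Digits found: 2
Result: 2


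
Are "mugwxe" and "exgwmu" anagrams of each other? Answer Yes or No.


String 1: 'mugwxe' -> sorted: 'egmuwx'
String 2: 'exgwmu' -> sorted: 'egmuwx'
Compare sorted forms: 'egmuwx' == 'egmuwx'
Anagram: Yes


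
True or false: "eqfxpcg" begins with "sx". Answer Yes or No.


Input string: 'eqfxpcg'
Prefix to check: 'sx'
First 2 characters of input: 'eq'
Match: False
Result: No


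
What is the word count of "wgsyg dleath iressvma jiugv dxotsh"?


Input string: 'wgsyg dleath iressvma jiugv dxotsh'
Operation: split by spaces
Words found: 'wgsyg', 'dleath', 'iressvma', 'jiugv', 'dxotsh'
Word count: 5


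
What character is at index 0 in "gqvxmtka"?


Input string: 'gqvxmtka'
Operation: get character at index 0
Index mapping: s[0]='g'
Result: 'g'


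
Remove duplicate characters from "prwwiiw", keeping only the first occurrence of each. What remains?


Input: 'prwwiiw'
Operation: keep first occurrence of each character
Scan: s[0]='p' new -> keep; s[1]='r' new -> keep; s[2]='w' new -> keep; s[3]='w' seen -> skip; s[4]='i' new -> keep; s[5]='i' seen -> skip; s[6]='w' seen -> skip
Result: prwi


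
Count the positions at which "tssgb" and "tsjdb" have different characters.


String 1: 'tssgb'
String 2: 'tsjdb'
Compare each position: pos 0: 't'=='t', pos 1: 's'=='s', pos 2: 's'!='j', pos 3: 'g'!='d', pos 4: 'b'=='b'
Differing positions: 2
Hamming distance: 2


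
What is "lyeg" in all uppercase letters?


Input string: 'lyeg'
Operation: convert each letter to uppercase
Mapping: 'l'->'L', 'y'->'Y', 'e'->'E', 'g'->'G'
Result: LYEG


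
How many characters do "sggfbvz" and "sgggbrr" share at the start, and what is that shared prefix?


String 1: 'sggfbvz'
String 2: 'sgggbrr'
Compare position by position:
pos 0: 's' vs 's' match
pos 1: 'g' vs 'g' match
pos 2: 'g' vs 'g' match
pos 3: 'f' vs 'g' differ -> stop
Longest common prefix: "sgg" (length 3)


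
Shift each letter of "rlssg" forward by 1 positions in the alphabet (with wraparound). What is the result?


Input: 'rlssg', shift = 1
Operation: for each letter, (position + 1) mod 26
Mapping: 'r'(17+1=18)->'s', 'l'(11+1=12)->'m', 's'(18+1=19)->'t', 's'(18+1=19)->'t', 'g'(6+1=7)->'h'
Result: smtth


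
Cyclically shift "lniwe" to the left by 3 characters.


Input: 'lniwe', shift = 3
Operation: split at index 3 and swap parts
Front part s[0:3] = 'lni'
Back part s[3:] = 'we'
Rotated = back + front = 'we' + 'lni'
Result: welni


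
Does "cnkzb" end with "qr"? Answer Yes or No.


Input string: 'cnkzb'
Suffix to check: 'qr'
Last 2 characters of input: 'zb'
Match: False
Result: No


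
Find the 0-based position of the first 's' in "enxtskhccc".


Input string: 'enxtskhccc'
Target: 's'
Scanning left to right: s[0]='e', s[1]='n', s[2]='x', s[3]='t', s[4]='s'
First match at index: 4


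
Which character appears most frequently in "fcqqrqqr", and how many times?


Input: 'fcqqrqqr'
Operation: tally each character
Counts: 'c':1, 'f':1, 'q':4, 'r':2
Maximum: 'q' appears 4 times


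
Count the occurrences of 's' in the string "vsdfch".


Input string: 'vsdfch'
Target character: 's'
Scan each position: s[1]='s'
Matches found at indices: 1
Total: 1


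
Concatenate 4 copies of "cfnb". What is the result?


Input string: 'cfnb'
Operation: repeat 4 times
Concatenation: 'cfnb' + 'cfnb' + 'cfnb' + 'cfnb'
Result: cfnbcfnbcfnbcfnb


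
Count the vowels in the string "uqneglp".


Input string: 'uqneglp'
Operation: count vowels (a, e, i, o, u)
Scan: s[0]='u' (vowel), s[1]='q', s[2]='n', s[3]='e' (vowel), s[4]='g', s[5]='l', s[6]='p'
Vowels found: 2
Result: 2


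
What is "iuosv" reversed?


Input string: 'iuosv'
Operation: reverse character order
Original order: 'i' -> 'u' -> 'o' -> 's' -> 'v'
Reversed order: 'v' -> 's' -> 'o' -> 'u' -> 'i'
Result: vsoui


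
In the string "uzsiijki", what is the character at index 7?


Input string: 'uzsiijki'
Operation: get character at index 7
Index mapping: s[0]='u', s[1]='z', s[2]='s', s[3]='i', s[4]='i', s[5]='j', s[6]='k', s[7]='i'
Result: 'i'


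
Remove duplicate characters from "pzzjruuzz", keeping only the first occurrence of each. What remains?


Input: 'pzzjruuzz'
Operation: keep first occurrence of each character
Scan: s[0]='p' new -> keep; s[1]='z' new -> keep; s[2]='z' seen -> skip; s[3]='j' new -> keep; s[4]='r' new -> keep; s[5]='u' new -> keep; s[6]='u' seen -> skip; s[7]='z' seen -> skip; s[8]='z' seen -> skip
Result: pzjru


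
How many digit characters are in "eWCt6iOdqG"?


Input string: 'eWCt6iOdqG'
Operation: count digit characters (0-9)
Scan: 'e', 'W', 'C', 't', '6'(digit), 'i', 'O', 'd', 'q', 'G'
Digits found: 1
Result: 1


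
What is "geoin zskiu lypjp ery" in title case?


Input string: 'geoin zskiu lypjp ery'
Operation: capitalize first letter of each word
Word transformations: 'geoin'->'Geoin', 'zskiu'->'Zskiu', 'lypjp'->'Lypjp', 'ery'->'Ery'
Result: Geoin Zskiu Lypjp Ery


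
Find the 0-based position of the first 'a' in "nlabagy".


Input string: 'nlabagy'
Target: 'a'
Scanning left to right: s[0]='n', s[1]='l', s[2]='a'
First match at index: 2


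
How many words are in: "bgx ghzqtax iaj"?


Input string: 'bgx ghzqtax iaj'
Operation: split by spaces
Words found: 'bgx', 'ghzqtax', 'iaj'
Word count: 3


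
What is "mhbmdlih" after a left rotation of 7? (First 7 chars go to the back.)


Input: 'mhbmdlih', shift = 7
Operation: split at index 7 and swap parts
Front part s[0:7] = 'mhbmdli'
Back part s[7:] = 'h'
Rotated = back + front = 'h' + 'mhbmdli'
Result: hmhbmdli


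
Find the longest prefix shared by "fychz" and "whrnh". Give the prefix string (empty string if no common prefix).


String 1: 'fychz'
String 2: 'whrnh'
Compare position by position:
pos 0: 'f' vs 'w' differ -> stop
Longest common prefix: "" (length 0)


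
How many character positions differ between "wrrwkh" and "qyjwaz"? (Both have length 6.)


String 1: 'wrrwkh'
String 2: 'qyjwaz'
Compare each position: pos 0: 'w'!='q', pos 1: 'r'!='y', pos 2: 'r'!='j', pos 3: 'w'=='w', pos 4: 'k'!='a', pos 5: 'h'!='z'
Differing positions: 5
Hamming distance: 5


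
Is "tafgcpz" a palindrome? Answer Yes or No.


Input string: 'tafgcpz'
Reversed: 'zpcgfat'
Compare pairs: s[0]='t' vs s[6]='z' (mismatch), s[1]='a' vs s[5]='p' (mismatch), s[2]='f' vs s[4]='c' (mismatch)
Palindrome: No


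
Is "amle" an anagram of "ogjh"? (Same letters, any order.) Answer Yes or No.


String 1: 'ogjh' -> sorted: 'ghjo'
String 2: 'amle' -> sorted: 'aelm'
Compare sorted forms: 'ghjo' != 'aelm'
Anagram: No


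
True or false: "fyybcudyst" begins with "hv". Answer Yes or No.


Input string: 'fyybcudyst'
Prefix to check: 'hv'
First 2 characters of input: 'fy'
Match: False
Result: No


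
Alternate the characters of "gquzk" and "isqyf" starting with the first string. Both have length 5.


String 1: 'gquzk'
String 2: 'isqyf'
Operation: alternate characters
Pairs: 'g'+'i', 'q'+'s', 'u'+'q', 'z'+'y', 'k'+'f'
Result: giqsuqzykf


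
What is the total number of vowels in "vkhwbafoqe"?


Input string: 'vkhwbafoqe'
Operation: count vowels (a, e, i, o, u)
Scan: s[0]='v', s[1]='k', s[2]='h', s[3]='w', s[4]='b', s[5]='a' (vowel), s[6]='f', s[7]='o' (vowel), s[8]='q', s[9]='e' (vowel)
Vowels found: 3
Result: 3


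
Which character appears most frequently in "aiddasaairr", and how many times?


Input: 'aiddasaairr'
Operation: tally each character
Counts: 'a':4, 'd':2, 'i':2, 'r':2, 's':1
Maximum: 'a' appears 4 times


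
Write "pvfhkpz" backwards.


Input string: 'pvfhkpz'
Operation: reverse character order
Original order: 'p' -> 'v' -> 'f' -> 'h' -> 'k' -> 'p' -> 'z'
Reversed order: 'z' -> 'p' -> 'k' -> 'h' -> 'f' -> 'v' -> 'p'
Result: zpkhfvp


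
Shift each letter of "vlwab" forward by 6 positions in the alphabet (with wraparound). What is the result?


Input: 'vlwab', shift = 6
Operation: for each letter, (position + 6) mod 26
Mapping: 'v'(21+6=27, 27 mod 26=1)->'b', 'l'(11+6=17)->'r', 'w'(22+6=28, 28 mod 26=2)->'c', 'a'(0+6=6)->'g', 'b'(1+6=7)->'h'
Result: brcgh


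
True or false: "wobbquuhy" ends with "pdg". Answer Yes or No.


Input string: 'wobbquuhy'
Suffix to check: 'pdg'
Last 3 characters of input: 'uhy'
Match: False
Result: No


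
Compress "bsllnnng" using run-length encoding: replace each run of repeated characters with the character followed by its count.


Input: 'bsllnnng'
Operation: identify consecutive runs
Runs: 'b' -> b1, 's' -> s1, 'll' -> l2, 'nnn' -> n3, 'g' -> g1
Encoded: b1s1l2n3g1


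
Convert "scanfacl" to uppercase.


Input string: 'scanfacl'
Operation: convert each letter to uppercase
Mapping: 's'->'S', 'c'->'C', 'a'->'A', 'n'->'N', 'f'->'F', 'a'->'A', 'c'->'C', 'l'->'L'
Result: SCANFACL


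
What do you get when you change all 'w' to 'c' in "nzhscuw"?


Input string: 'nzhscuw'
Operation: replace 'w' with 'c'
Positions of 'w': 6
After replacement: nzhscuc


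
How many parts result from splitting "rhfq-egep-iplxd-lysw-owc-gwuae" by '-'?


Input string: 'rhfq-egep-iplxd-lysw-owc-gwuae'
Delimiter: '-'
Split result: 'rhfq', 'egep', 'iplxd', 'lysw', 'owc', 'gwuae'
Number of parts: 6


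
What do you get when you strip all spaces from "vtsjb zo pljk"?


Input string: 'vtsjb zo pljk'
Operation: remove all spaces
Words: 'vtsjb', 'zo', 'pljk'
Join without spaces: vtsjbzopljk


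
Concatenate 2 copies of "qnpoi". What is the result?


Input string: 'qnpoi'
Operation: repeat 2 times
Concatenation: 'qnpoi' + 'qnpoi'
Result: qnpoiqnpoi


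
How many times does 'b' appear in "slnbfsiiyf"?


Input string: 'slnbfsiiyf'
Target character: 'b'
Scan each position: s[3]='b'
Matches found at indices: 3
Total: 1


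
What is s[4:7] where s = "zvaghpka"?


Input string: 'zvaghpka'
Operation: slice [4:7]
Extract characters: s[4]='h', s[5]='p', s[6]='k'
Result: hpk


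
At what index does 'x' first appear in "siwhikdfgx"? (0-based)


Input string: 'siwhikdfgx'
Target: 'x'
Scanning left to right: s[0]='s', s[1]='i', s[2]='w', s[3]='h', s[4]='i', s[5]='k', s[6]='d', s[7]='f', s[8]='g', s[9]='x'
First match at index: 9


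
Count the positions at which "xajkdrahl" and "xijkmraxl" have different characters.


String 1: 'xajkdrahl'
String 2: 'xijkmraxl'
Compare each position: pos 0: 'x'=='x', pos 1: 'a'!='i', pos 2: 'j'=='j', pos 3: 'k'=='k', pos 4: 'd'!='m', pos 5: 'r'=='r', pos 6: 'a'=='a', pos 7: 'h'!='x', pos 8: 'l'=='l'
Differing positions: 3
Hamming distance: 3


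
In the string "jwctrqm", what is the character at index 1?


Input string: 'jwctrqm'
Operation: get character at index 1
Index mapping: s[0]='j', s[1]='w'
Result: 'w'


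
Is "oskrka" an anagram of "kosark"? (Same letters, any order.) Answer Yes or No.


String 1: 'kosark' -> sorted: 'akkors'
String 2: 'oskrka' -> sorted: 'akkors'
Compare sorted forms: 'akkors' == 'akkors'
Anagram: Yes


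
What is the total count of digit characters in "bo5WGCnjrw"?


Input string: 'bo5WGCnjrw'
Operation: count digit characters (0-9)
Scan: 'b', 'o', '5'(digit), 'W', 'G', 'C', 'n', 'j', 'r', 'w'
Digits found: 1
Result: 1


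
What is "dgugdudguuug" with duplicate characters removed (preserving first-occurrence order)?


Input: 'dgugdudguuug'
Operation: keep first occurrence of each character
Scan: s[0]='d' new -> keep; s[1]='g' new -> keep; s[2]='u' new -> keep; s[3]='g' seen -> skip; s[4]='d' seen -> skip; s[5]='u' seen -> skip; s[6]='d' seen -> skip; s[7]='g' seen -> skip; s[8]='u' seen -> skip; s[9]='u' seen -> skip; s[10]='u' seen -> skip; s[11]='g' seen -> skip
Result: dgu


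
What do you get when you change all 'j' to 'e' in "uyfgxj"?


Input string: 'uyfgxj'
Operation: replace 'j' with 'e'
Positions of 'j': 5
After replacement: uyfgxe


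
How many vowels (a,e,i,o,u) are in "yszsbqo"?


Input string: 'yszsbqo'
Operation: count vowels (a, e, i, o, u)
Scan: s[0]='y', s[1]='s', s[2]='z', s[3]='s', s[4]='b', s[5]='q', s[6]='o' (vowel)
Vowels found: 1
Result: 1


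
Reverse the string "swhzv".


Input string: 'swhzv'
Operation: reverse character order
Original order: 's' -> 'w' -> 'h' -> 'z' -> 'v'
Reversed order: 'v' -> 'z' -> 'h' -> 'w' -> 's'
Result: vzhws


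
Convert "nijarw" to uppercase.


Input string: 'nijarw'
Operation: convert each letter to uppercase
Mapping: 'n'->'N', 'i'->'I', 'j'->'J', 'a'->'A', 'r'->'R', 'w'->'W'
Result: NIJARW


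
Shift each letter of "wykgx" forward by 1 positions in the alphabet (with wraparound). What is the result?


Input: 'wykgx', shift = 1
Operation: for each letter, (position + 1) mod 26
Mapping: 'w'(22+1=23)->'x', 'y'(24+1=25)->'z', 'k'(10+1=11)->'l', 'g'(6+1=7)->'h', 'x'(23+1=24)->'y'
Result: xzlhy


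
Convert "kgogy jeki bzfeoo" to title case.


Input string: 'kgogy jeki bzfeoo'
Operation: capitalize first letter of each word
Word transformations: 'kgogy'->'Kgogy', 'jeki'->'Jeki', 'bzfeoo'->'Bzfeoo'
Result: Kgogy Jeki Bzfeoo


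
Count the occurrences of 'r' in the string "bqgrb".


Input string: 'bqgrb'
Target character: 'r'
Scan each position: s[3]='r'
Matches found at indices: 3
Total: 1


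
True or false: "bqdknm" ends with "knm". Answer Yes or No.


Input string: 'bqdknm'
Suffix to check: 'knm'
Last 3 characters of input: 'knm'
Match: True
Result: Yes


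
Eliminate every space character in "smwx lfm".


Input string: 'smwx lfm'
Operation: remove all spaces
Words: 'smwx', 'lfm'
Join without spaces: smwxlfm


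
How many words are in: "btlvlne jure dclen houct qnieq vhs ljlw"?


Input string: 'btlvlne jure dclen houct qnieq vhs ljlw'
Operation: split by spaces
Words found: 'btlvlne', 'jure', 'dclen', 'houct', 'qnieq', 'vhs', 'ljlw'
Word count: 7


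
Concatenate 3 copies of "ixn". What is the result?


Input string: 'ixn'
Operation: repeat 3 times
Concatenation: 'ixn' + 'ixn' + 'ixn'
Result: ixnixnixn


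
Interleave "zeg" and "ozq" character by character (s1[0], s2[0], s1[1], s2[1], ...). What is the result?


String 1: 'zeg'
String 2: 'ozq'
Operation: alternate characters
Pairs: 'z'+'o', 'e'+'z', 'g'+'q'
Result: zoezgq


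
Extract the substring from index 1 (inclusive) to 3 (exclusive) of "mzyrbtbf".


Input string: 'mzyrbtbf'
Operation: slice [1:3]
Extract characters: s[1]='z', s[2]='y'
Result: zy


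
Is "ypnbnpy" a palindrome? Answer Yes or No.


Input string: 'ypnbnpy'
Reversed: 'ypnbnpy'
Compare pairs: s[0]='y' vs s[6]='y' (match), s[1]='p' vs s[5]='p' (match), s[2]='n' vs s[4]='n' (match)
Palindrome: Yes


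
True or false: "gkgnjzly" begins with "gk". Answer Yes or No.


Input string: 'gkgnjzly'
Prefix to check: 'gk'
First 2 characters of input: 'gk'
Match: True
Result: Yes


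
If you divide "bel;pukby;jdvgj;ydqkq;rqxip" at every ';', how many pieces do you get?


Input string: 'bel;pukby;jdvgj;ydqkq;rqxip'
Delimiter: ';'
Split result: 'bel', 'pukby', 'jdvgj', 'ydqkq', 'rqxip'
Number of parts: 5


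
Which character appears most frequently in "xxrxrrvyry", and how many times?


Input: 'xxrxrrvyry'
Operation: tally each character
Counts: 'r':4, 'v':1, 'x':3, 'y':2
Maximum: 'r' appears 4 times


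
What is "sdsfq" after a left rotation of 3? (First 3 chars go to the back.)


Input: 'sdsfq', shift = 3
Operation: split at index 3 and swap parts
Front part s[0:3] = 'sds'
Back part s[3:] = 'fq'
Rotated = back + front = 'fq' + 'sds'
Result: fqsds


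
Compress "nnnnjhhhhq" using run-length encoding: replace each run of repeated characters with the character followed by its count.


Input: 'nnnnjhhhhq'
Operation: identify consecutive runs
Runs: 'nnnn' -> n4, 'j' -> j1, 'hhhh' -> h4, 'q' -> q1
Encoded: n4j1h4q1


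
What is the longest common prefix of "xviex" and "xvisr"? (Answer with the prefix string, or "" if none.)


String 1: 'xviex'
String 2: 'xvisr'
Compare position by position:
pos 0: 'x' vs 'x' match
pos 1: 'v' vs 'v' match
pos 2: 'i' vs 'i' match
pos 3: 'e' vs 's' differ -> stop
Longest common prefix: "xvi" (length 3)


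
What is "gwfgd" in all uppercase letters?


Input string: 'gwfgd'
Operation: convert each letter to uppercase
Mapping: 'g'->'G', 'w'->'W', 'f'->'F', 'g'->'G', 'd'->'D'
Result: GWFGD


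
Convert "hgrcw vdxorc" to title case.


Input string: 'hgrcw vdxorc'
Operation: capitalize first letter of each word
Word transformations: 'hgrcw'->'Hgrcw', 'vdxorc'->'Vdxorc'
Result: Hgrcw Vdxorc


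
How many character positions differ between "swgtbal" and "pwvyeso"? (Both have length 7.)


String 1: 'swgtbal'
String 2: 'pwvyeso'
Compare each position: pos 0: 's'!='p', pos 1: 'w'=='w', pos 2: 'g'!='v', pos 3: 't'!='y', pos 4: 'b'!='e', pos 5: 'a'!='s', pos 6: 'l'!='o'
Differing positions: 6
Hamming distance: 6


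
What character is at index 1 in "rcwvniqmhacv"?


Input string: 'rcwvniqmhacv'
Operation: get character at index 1
Index mapping: s[0]='r', s[1]='c'
Result: 'c'


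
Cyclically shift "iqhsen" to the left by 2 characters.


Input: 'iqhsen', shift = 2
Operation: split at index 2 and swap parts
Front part s[0:2] = 'iq'
Back part s[2:] = 'hsen'
Rotated = back + front = 'hsen' + 'iq'
Result: hseniq


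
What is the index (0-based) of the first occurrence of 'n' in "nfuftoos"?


Input string: 'nfuftoos'
Target: 'n'
Scanning left to right: s[0]='n'
First match at index: 0


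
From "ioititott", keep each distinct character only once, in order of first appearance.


Input: 'ioititott'
Operation: keep first occurrence of each character
Scan: s[0]='i' new -> keep; s[1]='o' new -> keep; s[2]='i' seen -> skip; s[3]='t' new -> keep; s[4]='i' seen -> skip; s[5]='t' seen -> skip; s[6]='o' seen -> skip; s[7]='t' seen -> skip; s[8]='t' seen -> skip
Result: iot


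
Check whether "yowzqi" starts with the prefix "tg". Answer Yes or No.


Input string: 'yowzqi'
Prefix to check: 'tg'
First 2 characters of input: 'yo'
Match: False
Result: No


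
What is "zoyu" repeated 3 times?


Input string: 'zoyu'
Operation: repeat 3 times
Concatenation: 'zoyu' + 'zoyu' + 'zoyu'
Result: zoyuzoyuzoyu


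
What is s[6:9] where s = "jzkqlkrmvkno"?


Input string: 'jzkqlkrmvkno'
Operation: slice [6:9]
Extract characters: s[6]='r', s[7]='m', s[8]='v'
Result: rmv


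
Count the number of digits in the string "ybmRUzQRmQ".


Input string: 'ybmRUzQRmQ'
Operation: count digit characters (0-9)
Scan: 'y', 'b', 'm', 'R', 'U', 'z', 'Q', 'R', 'm', 'Q'
Digits found: 0
Result: 0


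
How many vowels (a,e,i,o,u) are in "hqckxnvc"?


Input string: 'hqckxnvc'
Operation: count vowels (a, e, i, o, u)
Scan: s[0]='h', s[1]='q', s[2]='c', s[3]='k', s[4]='x', s[5]='n', s[6]='v', s[7]='c'
Vowels found: 0
Result: 0


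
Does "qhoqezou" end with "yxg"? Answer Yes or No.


Input string: 'qhoqezou'
Suffix to check: 'yxg'
Last 3 characters of input: 'zou'
Match: False
Result: No


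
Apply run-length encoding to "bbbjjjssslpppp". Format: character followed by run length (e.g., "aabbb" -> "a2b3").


Input: 'bbbjjjssslpppp'
Operation: identify consecutive runs
Runs: 'bbb' -> b3, 'jjj' -> j3, 'sss' -> s3, 'l' -> l1, 'pppp' -> p4
Encoded: b3j3s3l1p4


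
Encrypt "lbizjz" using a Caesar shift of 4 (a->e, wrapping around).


Input: 'lbizjz', shift = 4
Operation: for each letter, (position + 4) mod 26
Mapping: 'l'(11+4=15)->'p', 'b'(1+4=5)->'f', 'i'(8+4=12)->'m', 'z'(25+4=29, 29 mod 26=3)->'d', 'j'(9+4=13)->'n', 'z'(25+4=29, 29 mod 26=3)->'d'
Result: pfmdnd


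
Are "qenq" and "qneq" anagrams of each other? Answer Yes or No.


String 1: 'qenq' -> sorted: 'enqq'
String 2: 'qneq' -> sorted: 'enqq'
Compare sorted forms: 'enqq' == 'enqq'
Anagram: Yes


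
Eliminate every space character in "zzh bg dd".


Input string: 'zzh bg dd'
Operation: remove all spaces
Words: 'zzh', 'bg', 'dd'
Join without spaces: zzhbgdd


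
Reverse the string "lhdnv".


Input string: 'lhdnv'
Operation: reverse character order
Original order: 'l' -> 'h' -> 'd' -> 'n' -> 'v'
Reversed order: 'v' -> 'n' -> 'd' -> 'h' -> 'l'
Result: vndhl


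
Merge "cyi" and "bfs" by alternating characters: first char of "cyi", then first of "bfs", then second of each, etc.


String 1: 'cyi'
String 2: 'bfs'
Operation: alternate characters
Pairs: 'c'+'b', 'y'+'f', 'i'+'s'
Result: cbyfis


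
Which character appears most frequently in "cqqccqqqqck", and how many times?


Input: 'cqqccqqqqck'
Operation: tally each character
Counts: 'c':4, 'k':1, 'q':6
Maximum: 'q' appears 6 times


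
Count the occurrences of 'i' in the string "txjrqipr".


Input string: 'txjrqipr'
Target character: 'i'
Scan each position: s[5]='i'
Matches found at indices: 5
Total: 1


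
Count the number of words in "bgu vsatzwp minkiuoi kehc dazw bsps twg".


Input string: 'bgu vsatzwp minkiuoi kehc dazw bsps twg'
Operation: split by spaces
Words found: 'bgu', 'vsatzwp', 'minkiuoi', 'kehc', 'dazw', 'bsps', 'twg'
Word count: 7


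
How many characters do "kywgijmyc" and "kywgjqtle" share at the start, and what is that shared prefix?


String 1: 'kywgijmyc'
String 2: 'kywgjqtle'
Compare position by position:
pos 0: 'k' vs 'k' match
pos 1: 'y' vs 'y' match
pos 2: 'w' vs 'w' match
pos 3: 'g' vs 'g' match
pos 4: 'i' vs 'j' differ -> stop
Longest common prefix: "kywg" (length 4)


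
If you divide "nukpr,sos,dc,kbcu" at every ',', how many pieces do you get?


Input string: 'nukpr,sos,dc,kbcu'
Delimiter: ','
Split result: 'nukpr', 'sos', 'dc', 'kbcu'
Number of parts: 4


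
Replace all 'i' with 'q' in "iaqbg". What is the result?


Input string: 'iaqbg'
Operation: replace 'i' with 'q'
Positions of 'i': 0
After replacement: qaqbg


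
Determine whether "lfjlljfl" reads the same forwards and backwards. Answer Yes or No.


Input string: 'lfjlljfl'
Reversed: 'lfjlljfl'
Compare pairs: s[0]='l' vs s[7]='l' (match), s[1]='f' vs s[6]='f' (match), s[2]='j' vs s[5]='j' (match), s[3]='l' vs s[4]='l' (match)
Palindrome: Yes


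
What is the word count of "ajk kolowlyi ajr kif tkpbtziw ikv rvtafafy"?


Input string: 'ajk kolowlyi ajr kif tkpbtziw ikv rvtafafy'
Operation: split by spaces
Words found: 'ajk', 'kolowlyi', 'ajr', 'kif', 'tkpbtziw', 'ikv', 'rvtafafy'
Word count: 7


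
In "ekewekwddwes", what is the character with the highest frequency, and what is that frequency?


Input: 'ekewekwddwes'
Operation: tally each character
Counts: 'd':2, 'e':4, 'k':2, 's':1, 'w':3
Maximum: 'e' appears 4 times


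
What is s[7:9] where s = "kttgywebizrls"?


Input string: 'kttgywebizrls'
Operation: slice [7:9]
Extract characters: s[7]='b', s[8]='i'
Result: bi


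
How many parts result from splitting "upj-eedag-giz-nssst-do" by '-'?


Input string: 'upj-eedag-giz-nssst-do'
Delimiter: '-'
Split result: 'upj', 'eedag', 'giz', 'nssst', 'do'
Number of parts: 5


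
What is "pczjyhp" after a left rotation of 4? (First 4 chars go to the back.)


Input: 'pczjyhp', shift = 4
Operation: split at index 4 and swap parts
Front part s[0:4] = 'pczj'
Back part s[4:] = 'yhp'
Rotated = back + front = 'yhp' + 'pczj'
Result: yhppczj


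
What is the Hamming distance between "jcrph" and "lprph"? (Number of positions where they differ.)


String 1: 'jcrph'
String 2: 'lprph'
Compare each position: pos 0: 'j'!='l', pos 1: 'c'!='p', pos 2: 'r'=='r', pos 3: 'p'=='p', pos 4: 'h'=='h'
Differing positions: 2
Hamming distance: 2


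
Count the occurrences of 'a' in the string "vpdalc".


Input string: 'vpdalc'
Target character: 'a'
Scan each position: s[3]='a'
Matches found at indices: 3
Total: 1


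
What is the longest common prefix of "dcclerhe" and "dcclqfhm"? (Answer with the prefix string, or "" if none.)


String 1: 'dcclerhe'
String 2: 'dcclqfhm'
Compare position by position:
pos 0: 'd' vs 'd' match
pos 1: 'c' vs 'c' match
pos 2: 'c' vs 'c' match
pos 3: 'l' vs 'l' match
pos 4: 'e' vs 'q' differ -> stop
Longest common prefix: "dccl" (length 4)


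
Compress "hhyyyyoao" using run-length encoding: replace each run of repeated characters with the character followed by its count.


Input: 'hhyyyyoao'
Operation: identify consecutive runs
Runs: 'hh' -> h2, 'yyyy' -> y4, 'o' -> o1, 'a' -> a1, 'o' -> o1
Encoded: h2y4o1a1o1


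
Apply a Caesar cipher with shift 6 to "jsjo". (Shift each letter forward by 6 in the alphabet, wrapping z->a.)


Input: 'jsjo', shift = 6
Operation: for each letter, (position + 6) mod 26
Mapping: 'j'(9+6=15)->'p', 's'(18+6=24)->'y', 'j'(9+6=15)->'p', 'o'(14+6=20)->'u'
Result: pypu


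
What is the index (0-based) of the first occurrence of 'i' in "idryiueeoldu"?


Input string: 'idryiueeoldu'
Target: 'i'
Scanning left to right: s[0]='i'
First match at index: 0


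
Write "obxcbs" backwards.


Input string: 'obxcbs'
Operation: reverse character order
Original order: 'o' -> 'b' -> 'x' -> 'c' -> 'b' -> 's'
Reversed order: 's' -> 'b' -> 'c' -> 'x' -> 'b' -> 'o'
Result: sbcxbo


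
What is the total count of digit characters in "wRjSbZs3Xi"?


Input string: 'wRjSbZs3Xi'
Operation: count digit characters (0-9)
Scan: 'w', 'R', 'j', 'S', 'b', 'Z', 's', '3'(digit), 'X', 'i'
Digits found: 1
Result: 1


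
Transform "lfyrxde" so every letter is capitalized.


Input string: 'lfyrxde'
Operation: convert each letter to uppercase
Mapping: 'l'->'L', 'f'->'F', 'y'->'Y', 'r'->'R', 'x'->'X', 'd'->'D', 'e'->'E'
Result: LFYRXDE


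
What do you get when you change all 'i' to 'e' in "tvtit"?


Input string: 'tvtit'
Operation: replace 'i' with 'e'
Positions of 'i': 3
After replacement: tvtet


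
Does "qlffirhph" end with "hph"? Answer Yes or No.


Input string: 'qlffirhph'
Suffix to check: 'hph'
Last 3 characters of input: 'hph'
Match: True
Result: Yes


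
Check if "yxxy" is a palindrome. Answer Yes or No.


Input string: 'yxxy'
Reversed: 'yxxy'
Compare pairs: s[0]='y' vs s[3]='y' (match), s[1]='x' vs s[2]='x' (match)
Palindrome: Yes


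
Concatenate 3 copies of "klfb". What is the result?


Input string: 'klfb'
Operation: repeat 3 times
Concatenation: 'klfb' + 'klfb' + 'klfb'
Result: klfbklfbklfb


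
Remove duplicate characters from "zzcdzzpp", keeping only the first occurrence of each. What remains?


Input: 'zzcdzzpp'
Operation: keep first occurrence of each character
Scan: s[0]='z' new -> keep; s[1]='z' seen -> skip; s[2]='c' new -> keep; s[3]='d' new -> keep; s[4]='z' seen -> skip; s[5]='z' seen -> skip; s[6]='p' new -> keep; s[7]='p' seen -> skip
Result: zcdp


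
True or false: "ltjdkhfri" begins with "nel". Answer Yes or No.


Input string: 'ltjdkhfri'
Prefix to check: 'nel'
First 3 characters of input: 'ltj'
Match: False
Result: No


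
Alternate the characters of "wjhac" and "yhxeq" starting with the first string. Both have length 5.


String 1: 'wjhac'
String 2: 'yhxeq'
Operation: alternate characters
Pairs: 'w'+'y', 'j'+'h', 'h'+'x', 'a'+'e', 'c'+'q'
Result: wyjhhxaecq


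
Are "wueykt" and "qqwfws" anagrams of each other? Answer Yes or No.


String 1: 'wueykt' -> sorted: 'ektuwy'
String 2: 'qqwfws' -> sorted: 'fqqsww'
Compare sorted forms: 'ektuwy' != 'fqqsww'
Anagram: No


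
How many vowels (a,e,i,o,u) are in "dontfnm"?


Input string: 'dontfnm'
Operation: count vowels (a, e, i, o, u)
Scan: s[0]='d', s[1]='o' (vowel), s[2]='n', s[3]='t', s[4]='f', s[5]='n', s[6]='m'
Vowels found: 1
Result: 1


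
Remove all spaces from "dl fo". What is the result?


Input string: 'dl fo'
Operation: remove all spaces
Words: 'dl', 'fo'
Join without spaces: dlfo
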